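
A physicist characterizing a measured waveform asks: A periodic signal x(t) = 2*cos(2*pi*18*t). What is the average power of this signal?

Average power of A*cos(wt) is A^2/2.
P = 2^2 / 2 = 4/2 = 2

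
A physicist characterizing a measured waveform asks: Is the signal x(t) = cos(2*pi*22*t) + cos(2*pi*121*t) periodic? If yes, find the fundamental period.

f1 = 22 Hz, f2 = 121 Hz
Period T1 = 1/22, T2 = 1/121
Ratio T1/T2 = 121/22, which is rational.
The signal is periodic with fundamental period T = 1/GCD(22,121) = 1/11 s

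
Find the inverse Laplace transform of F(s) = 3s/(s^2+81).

Standard pair: s/(s^2+w^2) <-> cos(wt)*u(t)
With k=3, w=9: f(t) = 3*cos(9t)*u(t)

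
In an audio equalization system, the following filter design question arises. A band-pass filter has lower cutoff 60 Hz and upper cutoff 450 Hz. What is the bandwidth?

Bandwidth = f_high - f_low
= 450 Hz - 60 Hz = 390 Hz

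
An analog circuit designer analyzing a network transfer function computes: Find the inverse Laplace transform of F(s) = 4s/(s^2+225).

Standard pair: s/(s^2+w^2) <-> cos(wt)*u(t)
With k=4, w=15: f(t) = 4*cos(15t)*u(t)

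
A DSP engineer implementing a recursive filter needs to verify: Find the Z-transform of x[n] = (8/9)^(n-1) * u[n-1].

Time-shifting property: if X(z) = Z{x[n]}, then Z{x[n-d]} = z^(-d) * X(z)
X(z) = z/(z - 8/9) for x[n] = (8/9)^n * u[n]
Z{x[n-1]} = z^(-1) * z/(z - 8/9) = 1/(z - 8/9)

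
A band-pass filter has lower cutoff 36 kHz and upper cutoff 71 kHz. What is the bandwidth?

Bandwidth = f_high - f_low
= 71 kHz - 36 kHz = 35 kHz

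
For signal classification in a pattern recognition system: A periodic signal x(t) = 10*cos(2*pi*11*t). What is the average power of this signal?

Average power of A*cos(wt) is A^2/2.
P = 10^2 / 2 = 100/2 = 50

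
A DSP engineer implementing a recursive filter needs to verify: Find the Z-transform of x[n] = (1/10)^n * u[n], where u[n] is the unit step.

The Z-transform of a^n * u[n] is z/(z-a) for |z| > |a|.
Here a = 1/10, so X(z) = z/(z - (1/10)) = 10z/(10z - 1)
ROC: |z| > 1/10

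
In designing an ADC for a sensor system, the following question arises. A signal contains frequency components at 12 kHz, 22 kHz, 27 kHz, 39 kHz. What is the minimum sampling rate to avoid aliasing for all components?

The highest frequency component is f_max = 39 kHz.
Nyquist rate = 2 * f_max = 2 * 39 kHz = 78 kHz.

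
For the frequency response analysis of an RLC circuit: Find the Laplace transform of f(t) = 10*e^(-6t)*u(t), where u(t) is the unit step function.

Standard Laplace transform pair:
e^(-at)*u(t) <-> 1/(s+a)
With a = 6: L{10*e^(-6t)*u(t)} = 10/(s+6), ROC: Re(s) > -6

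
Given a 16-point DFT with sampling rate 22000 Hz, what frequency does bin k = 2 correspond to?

The frequency of DFT bin k is: f_k = k * f_s / N
f_2 = 2 * 22000 / 16 = 2750 Hz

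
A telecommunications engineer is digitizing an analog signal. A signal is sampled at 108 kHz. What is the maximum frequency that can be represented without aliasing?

The maximum frequency that can be represented without aliasing
is the Nyquist frequency: f_max = f_s / 2 = 108 kHz / 2 = 54 kHz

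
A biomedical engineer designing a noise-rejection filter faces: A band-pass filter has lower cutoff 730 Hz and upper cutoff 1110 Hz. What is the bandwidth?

Bandwidth = f_high - f_low
= 1110 Hz - 730 Hz = 380 Hz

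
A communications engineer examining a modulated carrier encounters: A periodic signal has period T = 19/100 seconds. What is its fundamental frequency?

The fundamental frequency is the reciprocal of the period.
f = 1/T = 1/(19/100) = 100/19 Hz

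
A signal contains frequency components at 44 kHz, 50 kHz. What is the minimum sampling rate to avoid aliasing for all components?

The highest frequency component is f_max = 50 kHz.
Nyquist rate = 2 * f_max = 2 * 50 kHz = 100 kHz.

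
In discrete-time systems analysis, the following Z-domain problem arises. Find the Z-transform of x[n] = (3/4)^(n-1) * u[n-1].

Time-shifting property: if X(z) = Z{x[n]}, then Z{x[n-d]} = z^(-d) * X(z)
X(z) = z/(z - 3/4) for x[n] = (3/4)^n * u[n]
Z{x[n-1]} = z^(-1) * z/(z - 3/4) = 1/(z - 3/4)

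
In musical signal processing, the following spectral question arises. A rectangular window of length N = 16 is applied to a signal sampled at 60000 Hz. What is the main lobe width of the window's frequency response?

For a rectangular window of length N,
the main lobe width in frequency is 2*f_s/N.
= 2*60000/16 = 7500 Hz
This determines the minimum frequency separation for resolving two sinusoids.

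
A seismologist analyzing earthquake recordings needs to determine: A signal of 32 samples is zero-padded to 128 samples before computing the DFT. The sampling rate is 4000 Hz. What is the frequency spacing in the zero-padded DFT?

Original DFT: N = 32, resolution = f_s/N = 4000/32 = 125 Hz
Zero-padded DFT: N = 128, resolution = f_s/N = 4000/128 = 125/4 Hz
Zero-padding interpolates the spectrum (finer frequency grid)
but does NOT improve the true spectral resolution (ability to resolve close frequencies).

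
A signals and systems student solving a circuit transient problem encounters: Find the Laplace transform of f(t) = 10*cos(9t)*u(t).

Standard pair: cos(wt)*u(t) <-> s/(s^2+w^2)
With w = 9: L{10*cos(9t)*u(t)} = 10s/(s^2+81)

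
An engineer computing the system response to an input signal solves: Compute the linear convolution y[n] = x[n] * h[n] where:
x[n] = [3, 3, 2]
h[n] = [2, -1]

y[n] = sum_k x[k]*h[n-k]. Output length = len(x) + len(h) - 1 = 3 + 2 - 1 = 4.
y[0] = 3*2 = 6
y[1] = 3*2 + 3*-1 = 3
y[2] = 2*2 + 3*-1 = 1
y[3] = 2*-1 = -2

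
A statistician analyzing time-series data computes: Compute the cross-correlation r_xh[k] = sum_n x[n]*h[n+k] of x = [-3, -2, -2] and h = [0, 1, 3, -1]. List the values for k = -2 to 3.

Both sequences indexed from 0 and zero outside their support.
Lags with overlap: k = -2 to 3.
  r_xh[-2] = x[2]*h[0] = 0
  r_xh[-1] = x[1]*h[0] + x[2]*h[1] = -2
  r_xh[0] = x[0]*h[0] + x[1]*h[1] + x[2]*h[2] = -8
  r_xh[1] = x[0]*h[1] + x[1]*h[2] + x[2]*h[3] = -7
  r_xh[2] = x[0]*h[2] + x[1]*h[3] = -7
  r_xh[3] = x[0]*h[3] = 3
r_xh = [0, -2, -8, -7, -7, 3] (for k = -2, ..., 3)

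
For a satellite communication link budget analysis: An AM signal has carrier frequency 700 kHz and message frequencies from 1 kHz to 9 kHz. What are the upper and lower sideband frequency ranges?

Upper sideband (USB) = fc + [fm_low, fm_high] = 700 + [1, 9] = [701, 709] kHz
Lower sideband (LSB) = fc - [fm_high, fm_low] = 700 - [9, 1] = [691, 699] kHz
Total occupied spectrum: 691 kHz to 709 kHz (plus carrier at 700 kHz)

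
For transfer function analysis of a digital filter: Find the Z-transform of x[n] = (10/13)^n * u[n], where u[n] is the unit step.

The Z-transform of a^n * u[n] is z/(z-a) for |z| > |a|.
Here a = 10/13, so X(z) = z/(z - (10/13)) = 13z/(13z - 10)
ROC: |z| > 10/13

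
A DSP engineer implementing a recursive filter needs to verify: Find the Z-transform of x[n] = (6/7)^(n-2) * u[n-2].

Time-shifting property: if X(z) = Z{x[n]}, then Z{x[n-d]} = z^(-d) * X(z)
X(z) = z/(z - 6/7) for x[n] = (6/7)^n * u[n]
Z{x[n-2]} = z^(-2) * z/(z - 6/7) = z^(-1)/(z - 6/7)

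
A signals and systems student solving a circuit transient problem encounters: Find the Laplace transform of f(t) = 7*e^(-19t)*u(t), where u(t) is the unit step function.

Standard Laplace transform pair:
e^(-at)*u(t) <-> 1/(s+a)
With a = 19: L{7*e^(-19t)*u(t)} = 7/(s+19), ROC: Re(s) > -19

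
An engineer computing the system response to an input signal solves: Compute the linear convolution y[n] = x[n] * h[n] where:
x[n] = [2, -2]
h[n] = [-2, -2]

y[n] = sum_k x[k]*h[n-k]. Output length = len(x) + len(h) - 1 = 2 + 2 - 1 = 3.
y[0] = 2*-2 = -4
y[1] = -2*-2 + 2*-2 = 0
y[2] = -2*-2 = 4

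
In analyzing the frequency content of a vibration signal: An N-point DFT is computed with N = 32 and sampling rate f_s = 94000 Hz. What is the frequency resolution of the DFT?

DFT frequency resolution = f_s / N
= 94000 / 32 = 5875/2 Hz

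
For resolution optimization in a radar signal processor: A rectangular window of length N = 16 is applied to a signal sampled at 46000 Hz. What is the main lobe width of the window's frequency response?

For a rectangular window of length N,
the main lobe width in frequency is 2*f_s/N.
= 2*46000/16 = 5750 Hz
This determines the minimum frequency separation for resolving two sinusoids.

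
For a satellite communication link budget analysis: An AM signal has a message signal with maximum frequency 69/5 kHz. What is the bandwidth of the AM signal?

In AM (double-sideband), the bandwidth is twice the message frequency.
BW = 2 * f_m = 2 * 69/5 kHz = 138/5 kHz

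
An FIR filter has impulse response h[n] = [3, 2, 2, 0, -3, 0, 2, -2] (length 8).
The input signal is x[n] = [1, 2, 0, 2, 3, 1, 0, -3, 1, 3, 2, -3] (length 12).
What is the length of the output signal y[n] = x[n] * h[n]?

For linear convolution, the output length is:
len(y) = len(x) + len(h) - 1 = 12 + 8 - 1 = 19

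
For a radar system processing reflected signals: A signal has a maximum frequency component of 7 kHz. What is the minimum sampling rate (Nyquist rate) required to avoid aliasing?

By the Nyquist-Shannon sampling theorem,
the minimum sampling rate (Nyquist rate) must be at least 2 * f_max.
Nyquist rate = 2 * 7 kHz = 14 kHz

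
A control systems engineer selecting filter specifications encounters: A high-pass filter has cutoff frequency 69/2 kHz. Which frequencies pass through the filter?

A high-pass filter passes all frequencies above the cutoff frequency 69/2 kHz and attenuates lower frequencies.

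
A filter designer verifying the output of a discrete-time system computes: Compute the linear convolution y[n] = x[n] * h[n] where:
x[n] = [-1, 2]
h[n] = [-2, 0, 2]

y[n] = sum_k x[k]*h[n-k]. Output length = len(x) + len(h) - 1 = 2 + 3 - 1 = 4.
y[0] = -1*-2 = 2
y[1] = 2*-2 + -1*0 = -4
y[2] = 2*0 + -1*2 = -2
y[3] = 2*2 = 4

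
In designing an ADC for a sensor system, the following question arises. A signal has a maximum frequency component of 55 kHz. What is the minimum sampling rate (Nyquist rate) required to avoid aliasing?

By the Nyquist-Shannon sampling theorem,
the minimum sampling rate (Nyquist rate) must be at least 2 * f_max.
Nyquist rate = 2 * 55 kHz = 110 kHz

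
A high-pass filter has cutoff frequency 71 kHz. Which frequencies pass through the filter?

A high-pass filter passes all frequencies above the cutoff frequency 71 kHz and attenuates lower frequencies.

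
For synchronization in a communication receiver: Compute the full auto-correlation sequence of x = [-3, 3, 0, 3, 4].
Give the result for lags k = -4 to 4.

r_xx[k] = sum_m x[m]*x[m+k], indexed from 0, for k = -4 to 4:
  r_xx[-4] = x[4]*x[0] = -12
  r_xx[-3] = x[3]*x[0] + x[4]*x[1] = 3
  r_xx[-2] = x[2]*x[0] + x[3]*x[1] + x[4]*x[2] = 9
  r_xx[-1] = x[1]*x[0] + x[2]*x[1] + x[3]*x[2] + x[4]*x[3] = 3
  r_xx[0] = x[0]*x[0] + x[1]*x[1] + x[2]*x[2] + x[3]*x[3] + x[4]*x[4] = 43
  r_xx[1] = x[0]*x[1] + x[1]*x[2] + x[2]*x[3] + x[3]*x[4] = 3
  r_xx[2] = x[0]*x[2] + x[1]*x[3] + x[2]*x[4] = 9
  r_xx[3] = x[0]*x[3] + x[1]*x[4] = 3
  r_xx[4] = x[0]*x[4] = -12
r_xx = [-12, 3, 9, 3, 43, 3, 9, 3, -12]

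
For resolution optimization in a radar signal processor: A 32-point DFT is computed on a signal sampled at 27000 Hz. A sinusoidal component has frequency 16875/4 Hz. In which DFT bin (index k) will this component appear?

DFT frequency resolution = f_s/N = 27000/32 = 3375/4 Hz
Bin index k = f_signal / resolution = 16875/4 / 3375/4 = 5
The signal frequency 16875/4 Hz falls in DFT bin k = 5.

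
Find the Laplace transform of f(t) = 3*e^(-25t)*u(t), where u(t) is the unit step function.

Standard Laplace transform pair:
e^(-at)*u(t) <-> 1/(s+a)
With a = 25: L{3*e^(-25t)*u(t)} = 3/(s+25), ROC: Re(s) > -25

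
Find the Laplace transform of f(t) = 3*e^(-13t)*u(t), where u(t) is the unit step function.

Standard Laplace transform pair:
e^(-at)*u(t) <-> 1/(s+a)
With a = 13: L{3*e^(-13t)*u(t)} = 3/(s+13), ROC: Re(s) > -13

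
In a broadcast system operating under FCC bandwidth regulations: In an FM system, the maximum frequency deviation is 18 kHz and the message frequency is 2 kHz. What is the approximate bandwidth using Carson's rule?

Carson's rule: BW = 2*(delta_f + f_m)
= 2*(18 + 2) kHz = 40 kHz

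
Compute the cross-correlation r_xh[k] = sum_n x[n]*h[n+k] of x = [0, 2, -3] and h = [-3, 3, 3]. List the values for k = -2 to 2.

Both sequences indexed from 0 and zero outside their support.
Lags with overlap: k = -2 to 2.
  r_xh[-2] = x[2]*h[0] = 9
  r_xh[-1] = x[1]*h[0] + x[2]*h[1] = -15
  r_xh[0] = x[0]*h[0] + x[1]*h[1] + x[2]*h[2] = -3
  r_xh[1] = x[0]*h[1] + x[1]*h[2] = 6
  r_xh[2] = x[0]*h[2] = 0
r_xh = [9, -15, -3, 6, 0] (for k = -2, ..., 2)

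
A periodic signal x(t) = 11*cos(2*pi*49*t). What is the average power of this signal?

Average power of A*cos(wt) is A^2/2.
P = 11^2 / 2 = 121/2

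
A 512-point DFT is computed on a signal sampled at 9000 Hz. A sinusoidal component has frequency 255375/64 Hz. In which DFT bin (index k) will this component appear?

DFT frequency resolution = f_s/N = 9000/512 = 1125/64 Hz
Bin index k = f_signal / resolution = 255375/64 / 1125/64 = 227
The signal frequency 255375/64 Hz falls in DFT bin k = 227.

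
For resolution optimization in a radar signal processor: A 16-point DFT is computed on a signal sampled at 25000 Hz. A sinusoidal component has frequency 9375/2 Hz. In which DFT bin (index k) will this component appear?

DFT frequency resolution = f_s/N = 25000/16 = 3125/2 Hz
Bin index k = f_signal / resolution = 9375/2 / 3125/2 = 3
The signal frequency 9375/2 Hz falls in DFT bin k = 3.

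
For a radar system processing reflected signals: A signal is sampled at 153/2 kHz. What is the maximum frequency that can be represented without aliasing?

The maximum frequency that can be represented without aliasing
is the Nyquist frequency: f_max = f_s / 2 = 153/2 kHz / 2 = 153/4 kHz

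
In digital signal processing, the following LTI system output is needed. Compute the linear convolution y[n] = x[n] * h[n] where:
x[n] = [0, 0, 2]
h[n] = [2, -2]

y[n] = sum_k x[k]*h[n-k]. Output length = len(x) + len(h) - 1 = 3 + 2 - 1 = 4.
y[0] = 0*2 = 0
y[1] = 0*2 + 0*-2 = 0
y[2] = 2*2 + 0*-2 = 4
y[3] = 2*-2 = -4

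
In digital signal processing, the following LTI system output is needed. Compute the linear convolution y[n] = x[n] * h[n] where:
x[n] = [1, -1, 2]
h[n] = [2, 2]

y[n] = sum_k x[k]*h[n-k]. Output length = len(x) + len(h) - 1 = 3 + 2 - 1 = 4.
y[0] = 1*2 = 2
y[1] = -1*2 + 1*2 = 0
y[2] = 2*2 + -1*2 = 2
y[3] = 2*2 = 4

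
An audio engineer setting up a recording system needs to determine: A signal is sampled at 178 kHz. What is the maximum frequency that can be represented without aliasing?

The maximum frequency that can be represented without aliasing
is the Nyquist frequency: f_max = f_s / 2 = 178 kHz / 2 = 89 kHz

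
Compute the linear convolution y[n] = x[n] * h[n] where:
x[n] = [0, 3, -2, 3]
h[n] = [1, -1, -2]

y[n] = sum_k x[k]*h[n-k]. Output length = len(x) + len(h) - 1 = 4 + 3 - 1 = 6.
y[0] = 0*1 = 0
y[1] = 3*1 + 0*-1 = 3
y[2] = -2*1 + 3*-1 + 0*-2 = -5
y[3] = 3*1 + -2*-1 + 3*-2 = -1
y[4] = 3*-1 + -2*-2 = 1
y[5] = 3*-2 = -6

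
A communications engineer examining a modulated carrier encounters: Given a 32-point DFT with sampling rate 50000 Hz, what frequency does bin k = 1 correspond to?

The frequency of DFT bin k is: f_k = k * f_s / N
f_1 = 1 * 50000 / 32 = 3125/2 Hz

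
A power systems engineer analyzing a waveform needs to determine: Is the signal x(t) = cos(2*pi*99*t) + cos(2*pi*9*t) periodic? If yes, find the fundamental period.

f1 = 99 Hz, f2 = 9 Hz
Period T1 = 1/99, T2 = 1/9
Ratio T1/T2 = 9/99, which is rational.
The signal is periodic with fundamental period T = 1/GCD(99,9) = 1/9 s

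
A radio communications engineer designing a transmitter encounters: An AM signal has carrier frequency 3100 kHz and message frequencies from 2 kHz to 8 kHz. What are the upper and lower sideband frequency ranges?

Upper sideband (USB) = fc + [fm_low, fm_high] = 3100 + [2, 8] = [3102, 3108] kHz
Lower sideband (LSB) = fc - [fm_high, fm_low] = 3100 - [8, 2] = [3092, 3098] kHz
Total occupied spectrum: 3092 kHz to 3108 kHz (plus carrier at 3100 kHz)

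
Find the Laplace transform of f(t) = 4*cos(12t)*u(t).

Standard pair: cos(wt)*u(t) <-> s/(s^2+w^2)
With w = 12: L{4*cos(12t)*u(t)} = 4s/(s^2+144)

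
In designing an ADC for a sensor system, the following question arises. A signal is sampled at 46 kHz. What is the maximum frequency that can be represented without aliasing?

The maximum frequency that can be represented without aliasing
is the Nyquist frequency: f_max = f_s / 2 = 46 kHz / 2 = 23 kHz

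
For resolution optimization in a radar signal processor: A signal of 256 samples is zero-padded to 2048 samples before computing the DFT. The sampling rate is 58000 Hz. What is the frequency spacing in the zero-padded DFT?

Original DFT: N = 256, resolution = f_s/N = 58000/256 = 3625/16 Hz
Zero-padded DFT: N = 2048, resolution = f_s/N = 58000/2048 = 3625/128 Hz
Zero-padding interpolates the spectrum (finer frequency grid)
but does NOT improve the true spectral resolution (ability to resolve close frequencies).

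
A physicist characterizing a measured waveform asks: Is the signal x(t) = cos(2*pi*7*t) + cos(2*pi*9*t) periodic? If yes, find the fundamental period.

f1 = 7 Hz, f2 = 9 Hz
Period T1 = 1/7, T2 = 1/9
Ratio T1/T2 = 9/7, which is rational.
The signal is periodic with fundamental period T = 1/GCD(7,9) = 1 s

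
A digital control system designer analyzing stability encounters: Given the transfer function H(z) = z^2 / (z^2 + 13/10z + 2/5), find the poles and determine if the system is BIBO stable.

Poles are roots of the denominator: z^2 + 13/10z + 2/5 = 0.
Quadratic formula: z = [-(13/10) +/- sqrt((13/10)^2 - 4*(2/5))] / 2
Discriminant = 169/100 - 8/5 = 9/100; sqrt = 3/10.
z = (-13/10 +/- 3/10) / 2 => z = -1/2 or z = -4/5.
|p1| = 1/2, |p2| = 4/5.
For BIBO stability, all poles must lie inside the unit circle (|p| < 1).
System is STABLE since both |p| < 1.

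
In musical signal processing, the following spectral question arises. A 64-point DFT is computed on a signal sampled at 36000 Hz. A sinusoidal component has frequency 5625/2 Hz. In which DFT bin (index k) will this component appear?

DFT frequency resolution = f_s/N = 36000/64 = 1125/2 Hz
Bin index k = f_signal / resolution = 5625/2 / 1125/2 = 5
The signal frequency 5625/2 Hz falls in DFT bin k = 5.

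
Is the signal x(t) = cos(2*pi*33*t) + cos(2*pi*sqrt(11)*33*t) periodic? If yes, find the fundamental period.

f1 = 33 Hz, f2 = 33*sqrt(11) Hz
Ratio f2/f1 = sqrt(11), which is irrational.
Since the frequency ratio is irrational, no common period exists.
The signal is not periodic.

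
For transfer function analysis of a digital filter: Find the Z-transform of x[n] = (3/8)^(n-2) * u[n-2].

Time-shifting property: if X(z) = Z{x[n]}, then Z{x[n-d]} = z^(-d) * X(z)
X(z) = z/(z - 3/8) for x[n] = (3/8)^n * u[n]
Z{x[n-2]} = z^(-2) * z/(z - 3/8) = z^(-1)/(z - 3/8)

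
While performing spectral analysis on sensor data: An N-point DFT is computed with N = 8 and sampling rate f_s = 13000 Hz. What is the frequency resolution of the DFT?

DFT frequency resolution = f_s / N
= 13000 / 8 = 1625 Hz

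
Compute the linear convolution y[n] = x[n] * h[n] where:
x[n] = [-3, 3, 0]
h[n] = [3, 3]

y[n] = sum_k x[k]*h[n-k]. Output length = len(x) + len(h) - 1 = 3 + 2 - 1 = 4.
y[0] = -3*3 = -9
y[1] = 3*3 + -3*3 = 0
y[2] = 0*3 + 3*3 = 9
y[3] = 0*3 = 0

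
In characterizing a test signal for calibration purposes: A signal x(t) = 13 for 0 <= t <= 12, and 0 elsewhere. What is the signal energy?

Energy = integral of |x(t)|^2 dt over the signal duration
= 13^2 * 12 = 169 * 12 = 2028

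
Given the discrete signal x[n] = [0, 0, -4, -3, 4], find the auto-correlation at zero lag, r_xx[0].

The auto-correlation at zero lag r_xx[0] equals the signal energy.
r_xx[0] = sum of x[n]^2 = 0^2 + 0^2 + (-4)^2 + (-3)^2 + 4^2
= 0 + 0 + 16 + 9 + 16 = 41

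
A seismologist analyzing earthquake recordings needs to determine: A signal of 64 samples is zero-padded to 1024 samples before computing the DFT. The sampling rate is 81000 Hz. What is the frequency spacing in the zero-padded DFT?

Original DFT: N = 64, resolution = f_s/N = 81000/64 = 10125/8 Hz
Zero-padded DFT: N = 1024, resolution = f_s/N = 81000/1024 = 10125/128 Hz
Zero-padding interpolates the spectrum (finer frequency grid)
but does NOT improve the true spectral resolution (ability to resolve close frequencies).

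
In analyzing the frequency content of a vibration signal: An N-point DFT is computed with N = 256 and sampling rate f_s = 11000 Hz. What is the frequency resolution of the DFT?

DFT frequency resolution = f_s / N
= 11000 / 256 = 1375/32 Hz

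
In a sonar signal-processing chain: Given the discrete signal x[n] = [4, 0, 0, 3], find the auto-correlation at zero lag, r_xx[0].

The auto-correlation at zero lag r_xx[0] equals the signal energy.
r_xx[0] = sum of x[n]^2 = 4^2 + 0^2 + 0^2 + 3^2
= 16 + 0 + 0 + 9 = 25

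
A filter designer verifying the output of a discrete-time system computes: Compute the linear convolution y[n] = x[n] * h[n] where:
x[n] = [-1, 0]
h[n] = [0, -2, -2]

y[n] = sum_k x[k]*h[n-k]. Output length = len(x) + len(h) - 1 = 2 + 3 - 1 = 4.
y[0] = -1*0 = 0
y[1] = 0*0 + -1*-2 = 2
y[2] = 0*-2 + -1*-2 = 2
y[3] = 0*-2 = 0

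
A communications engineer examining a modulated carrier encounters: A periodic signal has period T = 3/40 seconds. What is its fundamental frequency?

The fundamental frequency is the reciprocal of the period.
f = 1/T = 1/(3/40) = 40/3 Hz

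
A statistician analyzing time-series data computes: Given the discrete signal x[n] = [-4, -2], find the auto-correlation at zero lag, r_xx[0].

The auto-correlation at zero lag r_xx[0] equals the signal energy.
r_xx[0] = sum of x[n]^2 = (-4)^2 + (-2)^2
= 16 + 4 = 20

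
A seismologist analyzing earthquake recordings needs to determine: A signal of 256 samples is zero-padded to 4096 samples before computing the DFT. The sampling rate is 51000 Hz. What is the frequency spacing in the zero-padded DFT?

Original DFT: N = 256, resolution = f_s/N = 51000/256 = 6375/32 Hz
Zero-padded DFT: N = 4096, resolution = f_s/N = 51000/4096 = 6375/512 Hz
Zero-padding interpolates the spectrum (finer frequency grid)
but does NOT improve the true spectral resolution (ability to resolve close frequencies).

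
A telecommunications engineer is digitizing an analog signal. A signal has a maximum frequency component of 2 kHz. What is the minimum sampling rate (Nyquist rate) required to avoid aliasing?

By the Nyquist-Shannon sampling theorem,
the minimum sampling rate (Nyquist rate) must be at least 2 * f_max.
Nyquist rate = 2 * 2 kHz = 4 kHz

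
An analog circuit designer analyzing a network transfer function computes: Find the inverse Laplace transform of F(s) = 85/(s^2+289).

Standard pair: w/(s^2+w^2) <-> sin(wt)*u(t)
Recognize w^2 = 289, so w = 17; numerator 85 = 5*17.
f(t) = 5*sin(17t)*u(t)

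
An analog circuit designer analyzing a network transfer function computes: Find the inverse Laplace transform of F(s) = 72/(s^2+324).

Standard pair: w/(s^2+w^2) <-> sin(wt)*u(t)
Recognize w^2 = 324, so w = 18; numerator 72 = 4*18.
f(t) = 4*sin(18t)*u(t)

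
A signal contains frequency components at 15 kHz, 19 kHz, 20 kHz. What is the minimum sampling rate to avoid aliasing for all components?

The highest frequency component is f_max = 20 kHz.
Nyquist rate = 2 * f_max = 2 * 20 kHz = 40 kHz.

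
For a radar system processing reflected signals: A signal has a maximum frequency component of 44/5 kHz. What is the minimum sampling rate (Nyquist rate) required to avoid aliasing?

By the Nyquist-Shannon sampling theorem,
the minimum sampling rate (Nyquist rate) must be at least 2 * f_max.
Nyquist rate = 2 * 44/5 kHz = 88/5 kHz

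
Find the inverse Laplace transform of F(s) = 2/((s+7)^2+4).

Standard pair: w/((s+a)^2+w^2) <-> e^(-at)*sin(wt)*u(t)
With a=7, w=2: f(t) = e^(-7t)*sin(2t)*u(t)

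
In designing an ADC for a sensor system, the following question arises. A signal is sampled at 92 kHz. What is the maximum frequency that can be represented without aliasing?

The maximum frequency that can be represented without aliasing
is the Nyquist frequency: f_max = f_s / 2 = 92 kHz / 2 = 46 kHz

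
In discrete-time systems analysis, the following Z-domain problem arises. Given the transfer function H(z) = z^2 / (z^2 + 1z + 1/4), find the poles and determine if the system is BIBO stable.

Poles are roots of the denominator: z^2 + 1z + 1/4 = 0.
Quadratic formula: z = [-(1) +/- sqrt((1)^2 - 4*(1/4))] / 2
Discriminant = 1 - 1 = 0; sqrt = 0.
z = (-1 +/- 0) / 2 = -1/2 (repeated root).
|p1| = 1/2, |p2| = 1/2.
For BIBO stability, all poles must lie inside the unit circle (|p| < 1).
System is STABLE since both |p| < 1.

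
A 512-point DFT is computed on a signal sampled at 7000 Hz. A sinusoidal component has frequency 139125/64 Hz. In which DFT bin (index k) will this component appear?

DFT frequency resolution = f_s/N = 7000/512 = 875/64 Hz
Bin index k = f_signal / resolution = 139125/64 / 875/64 = 159
The signal frequency 139125/64 Hz falls in DFT bin k = 159.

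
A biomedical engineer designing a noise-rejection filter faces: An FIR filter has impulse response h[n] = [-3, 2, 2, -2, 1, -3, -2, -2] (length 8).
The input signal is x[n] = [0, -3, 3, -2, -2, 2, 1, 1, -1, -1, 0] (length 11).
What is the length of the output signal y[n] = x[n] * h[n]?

For linear convolution, the output length is:
len(y) = len(x) + len(h) - 1 = 11 + 8 - 1 = 18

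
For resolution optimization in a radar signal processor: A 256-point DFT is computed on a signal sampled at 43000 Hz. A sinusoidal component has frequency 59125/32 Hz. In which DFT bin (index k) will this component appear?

DFT frequency resolution = f_s/N = 43000/256 = 5375/32 Hz
Bin index k = f_signal / resolution = 59125/32 / 5375/32 = 11
The signal frequency 59125/32 Hz falls in DFT bin k = 11.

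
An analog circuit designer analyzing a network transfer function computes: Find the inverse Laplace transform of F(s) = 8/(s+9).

Standard pair: k/(s+a) <-> k*e^(-at)*u(t)
With k=8, a=9: f(t) = 8*e^(-9t)*u(t)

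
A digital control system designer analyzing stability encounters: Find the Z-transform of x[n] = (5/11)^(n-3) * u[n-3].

Time-shifting property: if X(z) = Z{x[n]}, then Z{x[n-d]} = z^(-d) * X(z)
X(z) = z/(z - 5/11) for x[n] = (5/11)^n * u[n]
Z{x[n-3]} = z^(-3) * z/(z - 5/11) = z^(-2)/(z - 5/11)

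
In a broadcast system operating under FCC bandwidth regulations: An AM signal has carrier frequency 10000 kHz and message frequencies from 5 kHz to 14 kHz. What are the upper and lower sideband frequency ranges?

Upper sideband (USB) = fc + [fm_low, fm_high] = 10000 + [5, 14] = [10005, 10014] kHz
Lower sideband (LSB) = fc - [fm_high, fm_low] = 10000 - [14, 5] = [9986, 9995] kHz
Total occupied spectrum: 9986 kHz to 10014 kHz (plus carrier at 10000 kHz)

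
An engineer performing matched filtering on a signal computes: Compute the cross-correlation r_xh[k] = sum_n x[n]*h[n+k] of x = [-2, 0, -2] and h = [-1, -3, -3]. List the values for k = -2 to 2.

Both sequences indexed from 0 and zero outside their support.
Lags with overlap: k = -2 to 2.
  r_xh[-2] = x[2]*h[0] = 2
  r_xh[-1] = x[1]*h[0] + x[2]*h[1] = 6
  r_xh[0] = x[0]*h[0] + x[1]*h[1] + x[2]*h[2] = 8
  r_xh[1] = x[0]*h[1] + x[1]*h[2] = 6
  r_xh[2] = x[0]*h[2] = 6
r_xh = [2, 6, 8, 6, 6] (for k = -2, ..., 2)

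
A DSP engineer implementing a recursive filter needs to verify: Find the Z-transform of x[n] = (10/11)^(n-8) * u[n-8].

Time-shifting property: if X(z) = Z{x[n]}, then Z{x[n-d]} = z^(-d) * X(z)
X(z) = z/(z - 10/11) for x[n] = (10/11)^n * u[n]
Z{x[n-8]} = z^(-8) * z/(z - 10/11) = z^(-7)/(z - 10/11)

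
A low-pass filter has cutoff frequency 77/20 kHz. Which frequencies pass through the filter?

A low-pass filter passes all frequencies below the cutoff frequency 77/20 kHz and attenuates higher frequencies.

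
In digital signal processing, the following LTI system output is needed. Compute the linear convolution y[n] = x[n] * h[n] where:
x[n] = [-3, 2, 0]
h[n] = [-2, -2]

y[n] = sum_k x[k]*h[n-k]. Output length = len(x) + len(h) - 1 = 3 + 2 - 1 = 4.
y[0] = -3*-2 = 6
y[1] = 2*-2 + -3*-2 = 2
y[2] = 0*-2 + 2*-2 = -4
y[3] = 0*-2 = 0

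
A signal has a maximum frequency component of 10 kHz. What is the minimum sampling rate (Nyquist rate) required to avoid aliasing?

By the Nyquist-Shannon sampling theorem,
the minimum sampling rate (Nyquist rate) must be at least 2 * f_max.
Nyquist rate = 2 * 10 kHz = 20 kHz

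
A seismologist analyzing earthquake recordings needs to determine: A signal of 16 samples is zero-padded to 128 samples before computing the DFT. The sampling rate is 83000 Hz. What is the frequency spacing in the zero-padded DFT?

Original DFT: N = 16, resolution = f_s/N = 83000/16 = 10375/2 Hz
Zero-padded DFT: N = 128, resolution = f_s/N = 83000/128 = 10375/16 Hz
Zero-padding interpolates the spectrum (finer frequency grid)
but does NOT improve the true spectral resolution (ability to resolve close frequencies).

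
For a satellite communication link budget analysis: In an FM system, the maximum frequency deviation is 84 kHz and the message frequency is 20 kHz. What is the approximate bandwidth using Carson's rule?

Carson's rule: BW = 2*(delta_f + f_m)
= 2*(84 + 20) kHz = 208 kHz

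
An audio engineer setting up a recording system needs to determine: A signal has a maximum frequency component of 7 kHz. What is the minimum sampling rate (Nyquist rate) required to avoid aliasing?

By the Nyquist-Shannon sampling theorem,
the minimum sampling rate (Nyquist rate) must be at least 2 * f_max.
Nyquist rate = 2 * 7 kHz = 14 kHz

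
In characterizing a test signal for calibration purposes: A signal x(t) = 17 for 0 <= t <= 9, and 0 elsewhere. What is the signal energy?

Energy = integral of |x(t)|^2 dt over the signal duration
= 17^2 * 9 = 289 * 9 = 2601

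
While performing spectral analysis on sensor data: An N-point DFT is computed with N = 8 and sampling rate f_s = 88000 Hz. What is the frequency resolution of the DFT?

DFT frequency resolution = f_s / N
= 88000 / 8 = 11000 Hz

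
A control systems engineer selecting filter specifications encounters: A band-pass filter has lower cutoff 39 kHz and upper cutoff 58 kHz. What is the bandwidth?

Bandwidth = f_high - f_low
= 58 kHz - 39 kHz = 19 kHz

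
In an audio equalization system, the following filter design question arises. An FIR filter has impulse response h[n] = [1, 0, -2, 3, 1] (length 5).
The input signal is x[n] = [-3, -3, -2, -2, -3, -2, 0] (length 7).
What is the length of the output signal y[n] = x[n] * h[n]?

For linear convolution, the output length is:
len(y) = len(x) + len(h) - 1 = 7 + 5 - 1 = 11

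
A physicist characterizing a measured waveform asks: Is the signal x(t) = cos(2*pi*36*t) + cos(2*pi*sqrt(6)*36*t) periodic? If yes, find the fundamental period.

f1 = 36 Hz, f2 = 36*sqrt(6) Hz
Ratio f2/f1 = sqrt(6), which is irrational.
Since the frequency ratio is irrational, no common period exists.
The signal is not periodic.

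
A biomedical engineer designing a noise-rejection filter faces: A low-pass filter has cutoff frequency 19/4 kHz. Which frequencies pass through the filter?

A low-pass filter passes all frequencies below the cutoff frequency 19/4 kHz and attenuates higher frequencies.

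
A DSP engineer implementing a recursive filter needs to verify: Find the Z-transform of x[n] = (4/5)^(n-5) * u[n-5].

Time-shifting property: if X(z) = Z{x[n]}, then Z{x[n-d]} = z^(-d) * X(z)
X(z) = z/(z - 4/5) for x[n] = (4/5)^n * u[n]
Z{x[n-5]} = z^(-5) * z/(z - 4/5) = z^(-4)/(z - 4/5)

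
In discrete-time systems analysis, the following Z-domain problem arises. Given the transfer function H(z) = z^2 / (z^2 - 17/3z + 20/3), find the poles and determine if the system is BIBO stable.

Poles are roots of the denominator: z^2 - 17/3z + 20/3 = 0.
Quadratic formula: z = [-(-17/3) +/- sqrt((-17/3)^2 - 4*(20/3))] / 2
Discriminant = 289/9 - 80/3 = 49/9; sqrt = 7/3.
z = (17/3 +/- 7/3) / 2 => z = 4 or z = 5/3.
|p1| = 4, |p2| = 5/3.
For BIBO stability, all poles must lie inside the unit circle (|p| < 1).
System is UNSTABLE since at least one |p| >= 1.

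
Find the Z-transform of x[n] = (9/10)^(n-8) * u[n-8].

Time-shifting property: if X(z) = Z{x[n]}, then Z{x[n-d]} = z^(-d) * X(z)
X(z) = z/(z - 9/10) for x[n] = (9/10)^n * u[n]
Z{x[n-8]} = z^(-8) * z/(z - 9/10) = z^(-7)/(z - 9/10)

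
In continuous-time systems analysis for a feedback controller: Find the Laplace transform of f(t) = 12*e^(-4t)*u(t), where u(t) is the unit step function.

Standard Laplace transform pair:
e^(-at)*u(t) <-> 1/(s+a)
With a = 4: L{12*e^(-4t)*u(t)} = 12/(s+4), ROC: Re(s) > -4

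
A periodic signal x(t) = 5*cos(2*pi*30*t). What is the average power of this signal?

Average power of A*cos(wt) is A^2/2.
P = 5^2 / 2 = 25/2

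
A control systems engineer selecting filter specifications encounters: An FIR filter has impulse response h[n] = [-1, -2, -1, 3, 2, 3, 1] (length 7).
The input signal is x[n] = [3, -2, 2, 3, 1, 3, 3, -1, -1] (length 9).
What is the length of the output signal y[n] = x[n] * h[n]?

For linear convolution, the output length is:
len(y) = len(x) + len(h) - 1 = 9 + 7 - 1 = 15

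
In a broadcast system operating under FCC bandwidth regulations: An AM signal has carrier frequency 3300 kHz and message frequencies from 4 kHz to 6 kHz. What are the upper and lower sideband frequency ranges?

Upper sideband (USB) = fc + [fm_low, fm_high] = 3300 + [4, 6] = [3304, 3306] kHz
Lower sideband (LSB) = fc - [fm_high, fm_low] = 3300 - [6, 4] = [3294, 3296] kHz
Total occupied spectrum: 3294 kHz to 3306 kHz (plus carrier at 3300 kHz)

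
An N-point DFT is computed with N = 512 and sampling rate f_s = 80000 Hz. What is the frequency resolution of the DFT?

DFT frequency resolution = f_s / N
= 80000 / 512 = 625/4 Hz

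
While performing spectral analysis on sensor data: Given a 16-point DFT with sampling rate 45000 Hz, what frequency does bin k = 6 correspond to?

The frequency of DFT bin k is: f_k = k * f_s / N
f_6 = 6 * 45000 / 16 = 16875 Hz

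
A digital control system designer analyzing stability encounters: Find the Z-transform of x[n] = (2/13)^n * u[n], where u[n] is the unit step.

The Z-transform of a^n * u[n] is z/(z-a) for |z| > |a|.
Here a = 2/13, so X(z) = z/(z - (2/13)) = 13z/(13z - 2)
ROC: |z| > 2/13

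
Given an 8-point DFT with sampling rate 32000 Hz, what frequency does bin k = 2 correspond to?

The frequency of DFT bin k is: f_k = k * f_s / N
f_2 = 2 * 32000 / 8 = 8000 Hz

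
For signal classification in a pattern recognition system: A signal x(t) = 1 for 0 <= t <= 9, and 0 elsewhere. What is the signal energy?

Energy = integral of |x(t)|^2 dt over the signal duration
= 1^2 * 9 = 1 * 9 = 9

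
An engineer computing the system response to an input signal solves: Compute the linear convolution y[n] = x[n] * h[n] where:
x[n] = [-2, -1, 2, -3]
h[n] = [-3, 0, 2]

y[n] = sum_k x[k]*h[n-k]. Output length = len(x) + len(h) - 1 = 4 + 3 - 1 = 6.
y[0] = -2*-3 = 6
y[1] = -1*-3 + -2*0 = 3
y[2] = 2*-3 + -1*0 + -2*2 = -10
y[3] = -3*-3 + 2*0 + -1*2 = 7
y[4] = -3*0 + 2*2 = 4
y[5] = -3*2 = -6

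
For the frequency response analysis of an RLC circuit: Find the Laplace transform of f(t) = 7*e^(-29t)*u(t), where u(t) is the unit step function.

Standard Laplace transform pair:
e^(-at)*u(t) <-> 1/(s+a)
With a = 29: L{7*e^(-29t)*u(t)} = 7/(s+29), ROC: Re(s) > -29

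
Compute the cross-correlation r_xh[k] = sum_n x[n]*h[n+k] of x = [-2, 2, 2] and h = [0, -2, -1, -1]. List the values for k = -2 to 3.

Both sequences indexed from 0 and zero outside their support.
Lags with overlap: k = -2 to 3.
  r_xh[-2] = x[2]*h[0] = 0
  r_xh[-1] = x[1]*h[0] + x[2]*h[1] = -4
  r_xh[0] = x[0]*h[0] + x[1]*h[1] + x[2]*h[2] = -6
  r_xh[1] = x[0]*h[1] + x[1]*h[2] + x[2]*h[3] = 0
  r_xh[2] = x[0]*h[2] + x[1]*h[3] = 0
  r_xh[3] = x[0]*h[3] = 2
r_xh = [0, -4, -6, 0, 0, 2] (for k = -2, ..., 3)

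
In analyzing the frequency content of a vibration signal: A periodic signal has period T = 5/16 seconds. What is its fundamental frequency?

The fundamental frequency is the reciprocal of the period.
f = 1/T = 1/(5/16) = 16/5 Hz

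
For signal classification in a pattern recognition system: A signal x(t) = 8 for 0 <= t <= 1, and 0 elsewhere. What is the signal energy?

Energy = integral of |x(t)|^2 dt over the signal duration
= 8^2 * 1 = 64 * 1 = 64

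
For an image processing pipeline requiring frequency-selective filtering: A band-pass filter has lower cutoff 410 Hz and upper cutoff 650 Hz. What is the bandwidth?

Bandwidth = f_high - f_low
= 650 Hz - 410 Hz = 240 Hz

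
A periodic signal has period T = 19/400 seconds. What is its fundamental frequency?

The fundamental frequency is the reciprocal of the period.
f = 1/T = 1/(19/400) = 400/19 Hz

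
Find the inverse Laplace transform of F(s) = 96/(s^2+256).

Standard pair: w/(s^2+w^2) <-> sin(wt)*u(t)
Recognize w^2 = 256, so w = 16; numerator 96 = 6*16.
f(t) = 6*sin(16t)*u(t)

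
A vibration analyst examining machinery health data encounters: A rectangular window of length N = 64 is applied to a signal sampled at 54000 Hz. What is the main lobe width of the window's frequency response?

For a rectangular window of length N,
the main lobe width in frequency is 2*f_s/N.
= 2*54000/64 = 3375/2 Hz
This determines the minimum frequency separation for resolving two sinusoids.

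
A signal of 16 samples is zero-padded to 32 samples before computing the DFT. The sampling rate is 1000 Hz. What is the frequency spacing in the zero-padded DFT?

Original DFT: N = 16, resolution = f_s/N = 1000/16 = 125/2 Hz
Zero-padded DFT: N = 32, resolution = f_s/N = 1000/32 = 125/4 Hz
Zero-padding interpolates the spectrum (finer frequency grid)
but does NOT improve the true spectral resolution (ability to resolve close frequencies).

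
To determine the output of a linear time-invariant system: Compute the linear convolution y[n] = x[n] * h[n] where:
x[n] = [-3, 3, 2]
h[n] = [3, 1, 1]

y[n] = sum_k x[k]*h[n-k]. Output length = len(x) + len(h) - 1 = 3 + 3 - 1 = 5.
y[0] = -3*3 = -9
y[1] = 3*3 + -3*1 = 6
y[2] = 2*3 + 3*1 + -3*1 = 6
y[3] = 2*1 + 3*1 = 5
y[4] = 2*1 = 2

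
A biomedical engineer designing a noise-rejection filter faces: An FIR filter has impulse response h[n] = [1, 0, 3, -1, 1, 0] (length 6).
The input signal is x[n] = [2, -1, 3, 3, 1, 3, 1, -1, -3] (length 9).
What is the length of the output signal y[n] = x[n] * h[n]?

For linear convolution, the output length is:
len(y) = len(x) + len(h) - 1 = 9 + 6 - 1 = 14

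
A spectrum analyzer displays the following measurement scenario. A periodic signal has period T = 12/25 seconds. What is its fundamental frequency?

The fundamental frequency is the reciprocal of the period.
f = 1/T = 1/(12/25) = 25/12 Hz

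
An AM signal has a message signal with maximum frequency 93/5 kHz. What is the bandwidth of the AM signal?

In AM (double-sideband), the bandwidth is twice the message frequency.
BW = 2 * f_m = 2 * 93/5 kHz = 186/5 kHz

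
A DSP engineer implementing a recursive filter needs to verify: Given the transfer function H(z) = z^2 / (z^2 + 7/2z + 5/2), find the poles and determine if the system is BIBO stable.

Poles are roots of the denominator: z^2 + 7/2z + 5/2 = 0.
Quadratic formula: z = [-(7/2) +/- sqrt((7/2)^2 - 4*(5/2))] / 2
Discriminant = 49/4 - 10 = 9/4; sqrt = 3/2.
z = (-7/2 +/- 3/2) / 2 => z = -1 or z = -5/2.
|p1| = 5/2, |p2| = 1.
For BIBO stability, all poles must lie inside the unit circle (|p| < 1).
System is UNSTABLE since at least one |p| >= 1.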